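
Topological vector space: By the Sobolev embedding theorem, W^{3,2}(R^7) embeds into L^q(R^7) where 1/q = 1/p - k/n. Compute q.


Using the Sobolev embedding formula: 1/q = 1/p - k/n
1/q = 1/2 - 3/7 = 1/14
q = 1/(1/14) = 14

14.0000


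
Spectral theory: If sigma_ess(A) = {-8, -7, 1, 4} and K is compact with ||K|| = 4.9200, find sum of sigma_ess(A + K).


By Weyl's theorem, the essential spectrum is invariant under compact perturbations.
sigma_ess(A + K) = sigma_ess(A) = {-8, -7, 1, 4}
Sum = -8 + -7 + 1 + 4 = -10

-10


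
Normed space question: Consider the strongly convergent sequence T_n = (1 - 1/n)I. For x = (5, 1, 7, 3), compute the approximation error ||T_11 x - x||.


T_11 x - x = (1 - 1/11)x - x = -x/11
||x|| = sqrt(84) = 9.1652
||T_11 x - x|| = ||x||/11 = 9.1652/11 = 0.8332

0.8332


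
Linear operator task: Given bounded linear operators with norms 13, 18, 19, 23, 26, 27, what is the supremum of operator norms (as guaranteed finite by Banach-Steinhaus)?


By the Uniform Boundedness Principle, the supremum of norms is finite.
sup_k ||T_k|| = max(13, 18, 19, 23, 26, 27) = 27

27


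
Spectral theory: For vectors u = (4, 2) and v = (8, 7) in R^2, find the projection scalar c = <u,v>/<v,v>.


Computing <u,v> = 4*8 + 2*7 = 46
Computing <v,v> = 8^2 + 7^2 = 113
Projection coefficient = 46/113 = 0.4071

0.4071


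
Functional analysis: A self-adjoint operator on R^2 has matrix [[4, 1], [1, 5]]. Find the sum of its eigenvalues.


For a self-adjoint (symmetric) matrix, the eigenvalues are real.
The sum of eigenvalues equals the trace of the matrix.
trace = 4 + 5 = 9

9


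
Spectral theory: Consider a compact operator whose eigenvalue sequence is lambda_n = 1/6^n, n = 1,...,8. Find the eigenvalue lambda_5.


The eigenvalue formula gives lambda_5 = 1/6^5
= 1/7776
= 1.2860e-04

1.2860e-04


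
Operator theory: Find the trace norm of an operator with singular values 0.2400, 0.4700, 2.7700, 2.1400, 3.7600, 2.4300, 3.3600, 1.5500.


The nuclear norm is the sum of all singular values.
||T||_1 = 0.2400 + 0.4700 + 2.7700 + 2.1400 + 3.7600 + 2.4300 + 3.3600 + 1.5500
= 16.7200

16.7200


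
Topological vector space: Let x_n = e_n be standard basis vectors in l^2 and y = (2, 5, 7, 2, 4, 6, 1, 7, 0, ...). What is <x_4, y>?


x_4 = e_4 is the standard basis vector with 1 in position 4.
<x_4, y> = y_4 = 2
As n -> infinity, <x_n, y> -> 0, confirming weak convergence of (x_n) to 0.

2


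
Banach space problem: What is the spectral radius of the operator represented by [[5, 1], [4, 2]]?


For a 2x2 matrix, eigenvalues satisfy lambda^2 - (trace)*lambda + det = 0
trace = 5 + 2 = 7
det = 5*2 - 1*4 = 6
discriminant = 7^2 - 4*(6) = 25
spectral radius = max |eigenvalue| = 6.0000

6.0000


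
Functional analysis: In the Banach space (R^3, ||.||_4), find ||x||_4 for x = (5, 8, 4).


The l^4 norm = (sum |x_i|^4)^(1/4)
Sum of 4th powers = 625 + 4096 + 256 = 4977
||x||_4 = (4977)^(1/4) = 8.3993

8.3993


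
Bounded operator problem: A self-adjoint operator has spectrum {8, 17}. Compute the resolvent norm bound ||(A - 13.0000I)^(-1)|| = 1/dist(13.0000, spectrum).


dist(13.0000, {8, 17}) = min(|13.0000 - 8|, |13.0000 - 17|)
= min(5.0000, 4.0000) = 4.0000
Resolvent bound = 1/4.0000 = 0.2500

0.2500


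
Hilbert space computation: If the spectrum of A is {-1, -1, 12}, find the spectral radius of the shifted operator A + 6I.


Spectrum of A + 6I = {5, 5, 18}
Spectral radius = max |lambda| over the shifted spectrum
= max(5, 5, 18) = 18

18


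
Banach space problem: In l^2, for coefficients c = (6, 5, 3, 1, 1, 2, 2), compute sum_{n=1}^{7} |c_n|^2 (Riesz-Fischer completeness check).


sum |c_n|^2 = 6^2 + 5^2 + 3^2 + 1^2 + 1^2 + 2^2 + 2^2
= 36 + 25 + 9 + 1 + 1 + 4 + 4
= 80

80


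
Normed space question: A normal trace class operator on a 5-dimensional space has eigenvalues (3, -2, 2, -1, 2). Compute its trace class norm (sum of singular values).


For a normal operator, singular values equal |eigenvalues|.
Trace norm = sum |lambda_i| = 3 + 2 + 2 + 1 + 2
= 10

10


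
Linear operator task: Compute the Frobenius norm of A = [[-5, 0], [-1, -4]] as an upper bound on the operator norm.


||A||_F^2 = sum a_ij^2
= (-5)^2 + 0^2 + (-1)^2 + (-4)^2
= 25 + 0 + 1 + 16 = 42
||A||_F = sqrt(42) = 6.4807

6.4807


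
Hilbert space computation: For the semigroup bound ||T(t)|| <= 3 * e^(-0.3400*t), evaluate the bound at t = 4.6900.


||T(4.6900)|| <= 3 * exp(-0.3400 * 4.6900)
= 3 * exp(-1.5946)
= 3 * 0.2030
= 0.6090

0.6090


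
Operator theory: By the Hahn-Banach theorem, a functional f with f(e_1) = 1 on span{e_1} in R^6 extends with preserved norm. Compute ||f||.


The norm of f is given by ||f|| = sup_{||x||=1} |f(x)|.
On span{e_1}, ||e_1|| = 1, so ||f|| = |f(e_1)| / ||e_1||
= |1| / 1 = 1.0000

1.0000


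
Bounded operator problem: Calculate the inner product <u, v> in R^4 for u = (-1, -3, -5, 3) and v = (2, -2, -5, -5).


Computing the standard inner product <u, v> = sum u_i * v_i
= -1*2 + -3*-2 + -5*-5 + 3*-5
= -2 + 6 + 25 + -15
= 14

14


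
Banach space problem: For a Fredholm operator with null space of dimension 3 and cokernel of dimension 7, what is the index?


The Fredholm index is defined as ind(T) = dim(ker T) - dim(coker T)
= 3 - 7
= -4

-4


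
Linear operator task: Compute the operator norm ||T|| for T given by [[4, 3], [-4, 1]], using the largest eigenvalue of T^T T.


A^T A = [[32, 8], [8, 10]]
trace(A^T A) = 42, det(A^T A) = 256
discriminant = 42^2 - 4*256 = 740
Largest eigenvalue of A^T A = (trace + sqrt(disc))/2 = 34.6015
||T|| = sqrt(34.6015) = 5.8823

5.8823


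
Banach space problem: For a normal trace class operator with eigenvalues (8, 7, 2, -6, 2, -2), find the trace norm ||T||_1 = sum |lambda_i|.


For a normal operator, singular values equal |eigenvalues|.
Trace norm = sum |lambda_i| = 8 + 7 + 2 + 6 + 2 + 2
= 27

27


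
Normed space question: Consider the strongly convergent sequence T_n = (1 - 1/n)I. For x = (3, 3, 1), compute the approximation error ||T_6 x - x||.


T_6 x - x = (1 - 1/6)x - x = -x/6
||x|| = sqrt(19) = 4.3589
||T_6 x - x|| = ||x||/6 = 4.3589/6 = 0.7265

0.7265


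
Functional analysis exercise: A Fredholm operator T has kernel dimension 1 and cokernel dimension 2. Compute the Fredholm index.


The Fredholm index is defined as ind(T) = dim(ker T) - dim(coker T)
= 1 - 2
= -1

-1


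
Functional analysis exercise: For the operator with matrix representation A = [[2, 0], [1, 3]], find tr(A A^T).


trace(A * A^T) = sum of squares of all entries
= 2^2 + 0^2 + 1^2 + 3^2
= 4 + 0 + 1 + 9
= 14

14


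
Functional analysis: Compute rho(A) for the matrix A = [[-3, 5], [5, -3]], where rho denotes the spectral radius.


For a 2x2 matrix, eigenvalues satisfy lambda^2 - (trace)*lambda + det = 0
trace = -3 + -3 = -6
det = -3*-3 - 5*5 = -16
discriminant = (-6)^2 - 4*(-16) = 100
spectral radius = max |eigenvalue| = 8.0000

8.0000


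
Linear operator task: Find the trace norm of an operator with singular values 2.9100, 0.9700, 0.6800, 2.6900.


The nuclear norm is the sum of all singular values.
||T||_1 = 2.9100 + 0.9700 + 0.6800 + 2.6900
= 7.2500

7.2500


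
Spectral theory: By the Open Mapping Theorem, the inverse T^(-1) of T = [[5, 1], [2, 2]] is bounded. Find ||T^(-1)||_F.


det(T) = 5*2 - 1*2 = 8
T^(-1) = (1/8) * [[2, -1], [-2, 5]] = [[0.2500, -0.1250], [-0.2500, 0.6250]]
||T^(-1)||_F^2 = 0.2500^2 + (-0.1250)^2 + (-0.2500)^2 + 0.6250^2 = 0.5312
||T^(-1)||_F = sqrt(0.5312) = 0.7289

0.7289


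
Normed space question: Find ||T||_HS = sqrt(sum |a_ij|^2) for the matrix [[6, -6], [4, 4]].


The Hilbert-Schmidt norm is sqrt(sum of squares of all entries).
Sum of squares = 6^2 + (-6)^2 + 4^2 + 4^2
= 36 + 36 + 16 + 16 = 104
||T||_HS = sqrt(104) = 10.1980

10.1980


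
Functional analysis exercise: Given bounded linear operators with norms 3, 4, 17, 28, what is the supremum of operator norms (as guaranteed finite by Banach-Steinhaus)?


By the Uniform Boundedness Principle, the supremum of norms is finite.
sup_k ||T_k|| = max(3, 4, 17, 28) = 28

28


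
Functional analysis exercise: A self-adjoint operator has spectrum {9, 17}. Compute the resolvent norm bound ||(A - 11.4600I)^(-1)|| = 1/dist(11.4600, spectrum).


dist(11.4600, {9, 17}) = min(|11.4600 - 9|, |11.4600 - 17|)
= min(2.4600, 5.5400) = 2.4600
Resolvent bound = 1/2.4600 = 0.4065

0.4065


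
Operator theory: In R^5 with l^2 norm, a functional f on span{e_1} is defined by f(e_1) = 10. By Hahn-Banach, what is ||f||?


The norm of f is given by ||f|| = sup_{||x||=1} |f(x)|.
On span{e_1}, ||e_1|| = 1, so ||f|| = |f(e_1)| / ||e_1||
= |10| / 1 = 10.0000

10.0000


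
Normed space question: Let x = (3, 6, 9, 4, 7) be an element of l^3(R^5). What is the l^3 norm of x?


The l^3 norm = (sum |x_i|^3)^(1/3)
Sum of 3th powers = 27 + 216 + 729 + 64 + 343 = 1379
||x||_3 = (1379)^(1/3) = 11.1307

11.1307


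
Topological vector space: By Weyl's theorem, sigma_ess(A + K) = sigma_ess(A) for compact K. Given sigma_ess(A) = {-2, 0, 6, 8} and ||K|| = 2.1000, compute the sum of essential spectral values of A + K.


By Weyl's theorem, the essential spectrum is invariant under compact perturbations.
sigma_ess(A + K) = sigma_ess(A) = {-2, 0, 6, 8}
Sum = -2 + 0 + 6 + 8 = 12

12


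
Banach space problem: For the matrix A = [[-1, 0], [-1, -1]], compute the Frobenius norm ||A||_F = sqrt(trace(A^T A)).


||A||_F^2 = sum a_ij^2
= (-1)^2 + 0^2 + (-1)^2 + (-1)^2
= 1 + 0 + 1 + 1 = 3
||A||_F = sqrt(3) = 1.7321

1.7321


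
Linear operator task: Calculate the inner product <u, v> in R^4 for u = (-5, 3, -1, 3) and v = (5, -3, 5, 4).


Computing the standard inner product <u, v> = sum u_i * v_i
= -5*5 + 3*-3 + -1*5 + 3*4
= -25 + -9 + -5 + 12
= -27

-27


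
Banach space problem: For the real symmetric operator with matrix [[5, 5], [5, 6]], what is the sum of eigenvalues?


For a self-adjoint (symmetric) matrix, the eigenvalues are real.
The sum of eigenvalues equals the trace of the matrix.
trace = 5 + 6 = 11

11


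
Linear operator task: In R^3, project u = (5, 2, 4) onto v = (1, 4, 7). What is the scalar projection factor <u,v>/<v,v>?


Computing <u,v> = 5*1 + 2*4 + 4*7 = 41
Computing <v,v> = 1^2 + 4^2 + 7^2 = 66
Projection coefficient = 41/66 = 0.6212

0.6212


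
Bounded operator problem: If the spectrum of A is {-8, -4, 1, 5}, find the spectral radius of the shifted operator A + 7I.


Spectrum of A + 7I = {-1, 3, 8, 12}
Spectral radius = max |lambda| over the shifted spectrum
= max(1, 3, 8, 12) = 12

12


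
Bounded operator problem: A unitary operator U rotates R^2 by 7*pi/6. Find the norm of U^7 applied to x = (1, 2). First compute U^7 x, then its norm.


U is a rotation by theta = 7*pi/6
U^7 = rotation by 7*theta = 49*pi/6 = 1*pi/6 (mod 2*pi)
cos(1*pi/6) = 0.8660, sin(1*pi/6) = 0.5000
U^7 x = (0.8660 * 1 - 0.5000 * 2, 0.5000 * 1 + 0.8660 * 2)
= (-0.1340, 2.2321)
||U^7 x|| = sqrt((-0.1340)^2 + 2.2321^2) = sqrt(5.0000) = 2.2361

2.2361


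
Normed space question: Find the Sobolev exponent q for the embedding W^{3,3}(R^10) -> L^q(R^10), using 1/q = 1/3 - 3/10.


Using the Sobolev embedding formula: 1/q = 1/p - k/n
1/q = 1/3 - 3/10 = 1/30
q = 1/(1/30) = 30

30.0000


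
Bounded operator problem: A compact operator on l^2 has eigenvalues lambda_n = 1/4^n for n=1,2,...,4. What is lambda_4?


The eigenvalue formula gives lambda_4 = 1/4^4
= 1/256
= 0.0039

0.0039


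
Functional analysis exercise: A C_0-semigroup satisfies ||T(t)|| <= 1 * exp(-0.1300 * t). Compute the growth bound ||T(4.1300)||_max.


||T(4.1300)|| <= 1 * exp(-0.1300 * 4.1300)
= 1 * exp(-0.5369)
= 1 * 0.5846
= 0.5846

0.5846


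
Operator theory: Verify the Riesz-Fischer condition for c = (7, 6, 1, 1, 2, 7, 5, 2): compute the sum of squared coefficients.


sum |c_n|^2 = 7^2 + 6^2 + 1^2 + 1^2 + 2^2 + 7^2 + 5^2 + 2^2
= 49 + 36 + 1 + 1 + 4 + 49 + 25 + 4
= 169

169


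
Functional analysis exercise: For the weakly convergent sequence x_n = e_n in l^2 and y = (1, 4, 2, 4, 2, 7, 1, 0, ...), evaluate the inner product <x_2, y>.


x_2 = e_2 is the standard basis vector with 1 in position 2.
<x_2, y> = y_2 = 4
As n -> infinity, <x_n, y> -> 0, confirming weak convergence of (x_n) to 0.

4


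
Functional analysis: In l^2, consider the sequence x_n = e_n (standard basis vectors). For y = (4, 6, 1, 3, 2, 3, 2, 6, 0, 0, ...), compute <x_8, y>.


x_8 = e_8 is the standard basis vector with 1 in position 8.
<x_8, y> = y_8 = 6
As n -> infinity, <x_n, y> -> 0, confirming weak convergence of (x_n) to 0.

6


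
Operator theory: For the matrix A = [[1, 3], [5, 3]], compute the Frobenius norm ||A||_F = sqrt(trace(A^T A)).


||A||_F^2 = sum a_ij^2
= 1^2 + 3^2 + 5^2 + 3^2
= 1 + 9 + 25 + 9 = 44
||A||_F = sqrt(44) = 6.6332

6.6332


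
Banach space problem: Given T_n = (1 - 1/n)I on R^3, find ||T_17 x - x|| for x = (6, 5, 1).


T_17 x - x = (1 - 1/17)x - x = -x/17
||x|| = sqrt(62) = 7.8740
||T_17 x - x|| = ||x||/17 = 7.8740/17 = 0.4632

0.4632


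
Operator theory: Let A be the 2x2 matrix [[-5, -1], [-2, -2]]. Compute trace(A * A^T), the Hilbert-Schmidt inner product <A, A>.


trace(A * A^T) = sum of squares of all entries
= (-5)^2 + (-1)^2 + (-2)^2 + (-2)^2
= 25 + 1 + 4 + 4
= 34

34


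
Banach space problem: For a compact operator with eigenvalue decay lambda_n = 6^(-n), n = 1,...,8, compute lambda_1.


The eigenvalue formula gives lambda_1 = 1/6^1
= 1/6
= 0.1667

0.1667


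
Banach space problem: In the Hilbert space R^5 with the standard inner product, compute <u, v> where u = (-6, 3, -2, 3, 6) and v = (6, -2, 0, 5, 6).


Computing the standard inner product <u, v> = sum u_i * v_i
= -6*6 + 3*-2 + -2*0 + 3*5 + 6*6
= -36 + -6 + 0 + 15 + 36
= 9

9


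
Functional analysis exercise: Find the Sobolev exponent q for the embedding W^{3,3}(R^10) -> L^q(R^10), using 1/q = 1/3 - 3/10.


Using the Sobolev embedding formula: 1/q = 1/p - k/n
1/q = 1/3 - 3/10 = 1/30
q = 1/(1/30) = 30

30.0000


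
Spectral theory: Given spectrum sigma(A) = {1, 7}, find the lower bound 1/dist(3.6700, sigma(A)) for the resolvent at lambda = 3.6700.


dist(3.6700, {1, 7}) = min(|3.6700 - 1|, |3.6700 - 7|)
= min(2.6700, 3.3300) = 2.6700
Resolvent bound = 1/2.6700 = 0.3745

0.3745


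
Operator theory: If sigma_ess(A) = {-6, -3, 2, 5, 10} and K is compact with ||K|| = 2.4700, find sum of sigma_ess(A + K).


By Weyl's theorem, the essential spectrum is invariant under compact perturbations.
sigma_ess(A + K) = sigma_ess(A) = {-6, -3, 2, 5, 10}
Sum = -6 + -3 + 2 + 5 + 10 = 8

8


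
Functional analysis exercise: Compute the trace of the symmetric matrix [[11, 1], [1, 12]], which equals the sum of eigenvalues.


For a self-adjoint (symmetric) matrix, the eigenvalues are real.
The sum of eigenvalues equals the trace of the matrix.
trace = 11 + 12 = 23

23


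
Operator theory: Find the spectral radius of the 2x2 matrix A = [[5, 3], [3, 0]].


For a 2x2 matrix, eigenvalues satisfy lambda^2 - (trace)*lambda + det = 0
trace = 5 + 0 = 5
det = 5*0 - 3*3 = -9
discriminant = 5^2 - 4*(-9) = 61
spectral radius = max |eigenvalue| = 6.4051

6.4051


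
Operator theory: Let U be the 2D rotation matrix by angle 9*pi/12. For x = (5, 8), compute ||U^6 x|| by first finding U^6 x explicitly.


U is a rotation by theta = 9*pi/12
U^6 = rotation by 6*theta = 54*pi/12 = 6*pi/12 (mod 2*pi)
cos(6*pi/12) = 0.0000, sin(6*pi/12) = 1.0000
U^6 x = (0.0000 * 5 - 1.0000 * 8, 1.0000 * 5 + 0.0000 * 8)
= (-8.0000, 5.0000)
||U^6 x|| = sqrt((-8.0000)^2 + 5.0000^2) = sqrt(89.0000) = 9.4340

9.4340


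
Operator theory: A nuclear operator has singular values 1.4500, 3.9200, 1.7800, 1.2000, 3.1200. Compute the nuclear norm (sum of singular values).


The nuclear norm is the sum of all singular values.
||T||_1 = 1.4500 + 3.9200 + 1.7800 + 1.2000 + 3.1200
= 11.4700

11.4700


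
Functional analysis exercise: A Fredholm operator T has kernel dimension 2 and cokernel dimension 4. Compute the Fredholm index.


The Fredholm index is defined as ind(T) = dim(ker T) - dim(coker T)
= 2 - 4
= -2

-2


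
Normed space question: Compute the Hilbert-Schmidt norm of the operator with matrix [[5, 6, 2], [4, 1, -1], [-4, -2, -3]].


The Hilbert-Schmidt norm is sqrt(sum of squares of all entries).
Sum of squares = 5^2 + 6^2 + 2^2 + 4^2 + 1^2 + (-1)^2 + (-4)^2 + (-2)^2 + (-3)^2
= 25 + 36 + 4 + 16 + 1 + 1 + 16 + 4 + 9 = 112
||T||_HS = sqrt(112) = 10.5830

10.5830


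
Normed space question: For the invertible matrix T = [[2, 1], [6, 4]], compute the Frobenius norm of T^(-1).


det(T) = 2*4 - 1*6 = 2
T^(-1) = (1/2) * [[4, -1], [-6, 2]] = [[2.0000, -0.5000], [-3.0000, 1.0000]]
||T^(-1)||_F^2 = 2.0000^2 + (-0.5000)^2 + (-3.0000)^2 + 1.0000^2 = 14.2500
||T^(-1)||_F = sqrt(14.2500) = 3.7749

3.7749


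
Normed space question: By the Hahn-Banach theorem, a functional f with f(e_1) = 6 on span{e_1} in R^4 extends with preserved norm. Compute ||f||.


The norm of f is given by ||f|| = sup_{||x||=1} |f(x)|.
On span{e_1}, ||e_1|| = 1, so ||f|| = |f(e_1)| / ||e_1||
= |6| / 1 = 6.0000

6.0000


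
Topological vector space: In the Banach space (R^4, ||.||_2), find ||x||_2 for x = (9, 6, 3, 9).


The l^2 norm = (sum |x_i|^2)^(1/2)
Sum of 2th powers = 81 + 36 + 9 + 81 = 207
||x||_2 = (207)^(1/2) = 14.3875

14.3875


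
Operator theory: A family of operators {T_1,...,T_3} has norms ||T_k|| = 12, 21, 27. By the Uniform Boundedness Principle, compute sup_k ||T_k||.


By the Uniform Boundedness Principle, the supremum of norms is finite.
sup_k ||T_k|| = max(12, 21, 27) = 27

27


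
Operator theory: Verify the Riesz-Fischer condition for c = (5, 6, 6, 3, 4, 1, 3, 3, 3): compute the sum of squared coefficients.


sum |c_n|^2 = 5^2 + 6^2 + 6^2 + 3^2 + 4^2 + 1^2 + 3^2 + 3^2 + 3^2
= 25 + 36 + 36 + 9 + 16 + 1 + 9 + 9 + 9
= 150

150


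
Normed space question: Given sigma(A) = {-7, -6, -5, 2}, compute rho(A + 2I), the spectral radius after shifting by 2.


Spectrum of A + 2I = {-5, -4, -3, 4}
Spectral radius = max |lambda| over the shifted spectrum
= max(5, 4, 3, 4) = 5

5


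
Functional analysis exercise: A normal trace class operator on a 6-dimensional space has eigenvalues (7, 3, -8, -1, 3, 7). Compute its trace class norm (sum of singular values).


For a normal operator, singular values equal |eigenvalues|.
Trace norm = sum |lambda_i| = 7 + 3 + 8 + 1 + 3 + 7
= 29

29


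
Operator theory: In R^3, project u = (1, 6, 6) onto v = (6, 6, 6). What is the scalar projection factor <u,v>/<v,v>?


Computing <u,v> = 1*6 + 6*6 + 6*6 = 78
Computing <v,v> = 6^2 + 6^2 + 6^2 = 108
Projection coefficient = 78/108 = 0.7222

0.7222


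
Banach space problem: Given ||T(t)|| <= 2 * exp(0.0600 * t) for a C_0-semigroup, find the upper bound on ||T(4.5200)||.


||T(4.5200)|| <= 2 * exp(0.0600 * 4.5200)
= 2 * exp(0.2712)
= 2 * 1.3115
= 2.6231

2.6231


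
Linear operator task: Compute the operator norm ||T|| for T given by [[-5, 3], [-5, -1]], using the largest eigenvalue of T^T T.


A^T A = [[50, -10], [-10, 10]]
trace(A^T A) = 60, det(A^T A) = 400
discriminant = 60^2 - 4*400 = 2000
Largest eigenvalue of A^T A = (trace + sqrt(disc))/2 = 52.3607
||T|| = sqrt(52.3607) = 7.2361

7.2361


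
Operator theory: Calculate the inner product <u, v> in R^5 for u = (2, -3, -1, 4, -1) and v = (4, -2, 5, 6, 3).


Computing the standard inner product <u, v> = sum u_i * v_i
= 2*4 + -3*-2 + -1*5 + 4*6 + -1*3
= 8 + 6 + -5 + 24 + -3
= 30

30


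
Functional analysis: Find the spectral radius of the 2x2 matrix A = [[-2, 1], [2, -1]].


For a 2x2 matrix, eigenvalues satisfy lambda^2 - (trace)*lambda + det = 0
trace = -2 + -1 = -3
det = -2*-1 - 1*2 = 0
discriminant = (-3)^2 - 4*(0) = 9
spectral radius = max |eigenvalue| = 3.0000

3.0000


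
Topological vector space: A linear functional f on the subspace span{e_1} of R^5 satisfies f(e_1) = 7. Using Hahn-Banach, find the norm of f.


The norm of f is given by ||f|| = sup_{||x||=1} |f(x)|.
On span{e_1}, ||e_1|| = 1, so ||f|| = |f(e_1)| / ||e_1||
= |7| / 1 = 7.0000

7.0000


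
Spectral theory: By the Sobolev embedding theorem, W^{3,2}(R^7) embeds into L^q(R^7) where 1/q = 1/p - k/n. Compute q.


Using the Sobolev embedding formula: 1/q = 1/p - k/n
1/q = 1/2 - 3/7 = 1/14
q = 1/(1/14) = 14

14.0000


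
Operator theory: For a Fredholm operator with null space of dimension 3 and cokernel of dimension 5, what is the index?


The Fredholm index is defined as ind(T) = dim(ker T) - dim(coker T)
= 3 - 5
= -2

-2


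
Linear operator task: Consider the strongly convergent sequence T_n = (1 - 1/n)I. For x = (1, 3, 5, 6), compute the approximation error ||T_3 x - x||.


T_3 x - x = (1 - 1/3)x - x = -x/3
||x|| = sqrt(71) = 8.4261
||T_3 x - x|| = ||x||/3 = 8.4261/3 = 2.8087

2.8087


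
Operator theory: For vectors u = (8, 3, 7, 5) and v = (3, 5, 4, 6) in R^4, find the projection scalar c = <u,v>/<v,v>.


Computing <u,v> = 8*3 + 3*5 + 7*4 + 5*6 = 97
Computing <v,v> = 3^2 + 5^2 + 4^2 + 6^2 = 86
Projection coefficient = 97/86 = 1.1279

1.1279


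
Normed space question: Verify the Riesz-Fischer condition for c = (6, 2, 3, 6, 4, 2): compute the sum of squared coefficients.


sum |c_n|^2 = 6^2 + 2^2 + 3^2 + 6^2 + 4^2 + 2^2
= 36 + 4 + 9 + 36 + 16 + 4
= 105

105


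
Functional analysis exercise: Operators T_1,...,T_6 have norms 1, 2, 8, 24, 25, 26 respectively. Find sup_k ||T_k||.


By the Uniform Boundedness Principle, the supremum of norms is finite.
sup_k ||T_k|| = max(1, 2, 8, 24, 25, 26) = 26

26


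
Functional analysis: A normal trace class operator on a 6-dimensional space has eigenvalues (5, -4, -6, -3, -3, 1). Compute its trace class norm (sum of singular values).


For a normal operator, singular values equal |eigenvalues|.
Trace norm = sum |lambda_i| = 5 + 4 + 6 + 3 + 3 + 1
= 22

22


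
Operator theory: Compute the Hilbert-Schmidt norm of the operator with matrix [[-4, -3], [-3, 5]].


The Hilbert-Schmidt norm is sqrt(sum of squares of all entries).
Sum of squares = (-4)^2 + (-3)^2 + (-3)^2 + 5^2
= 16 + 9 + 9 + 25 = 59
||T||_HS = sqrt(59) = 7.6811

7.6811


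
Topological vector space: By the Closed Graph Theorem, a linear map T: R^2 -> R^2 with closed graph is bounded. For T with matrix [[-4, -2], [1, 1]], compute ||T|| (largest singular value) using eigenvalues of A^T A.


A^T A = [[17, 9], [9, 5]]
trace(A^T A) = 22, det(A^T A) = 4
discriminant = 22^2 - 4*4 = 468
Largest eigenvalue of A^T A = (trace + sqrt(disc))/2 = 21.8167
||T|| = sqrt(21.8167) = 4.6708

4.6708


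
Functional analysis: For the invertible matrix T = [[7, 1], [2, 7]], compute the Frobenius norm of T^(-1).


det(T) = 7*7 - 1*2 = 47
T^(-1) = (1/47) * [[7, -1], [-2, 7]] = [[0.1489, -0.0213], [-0.0426, 0.1489]]
||T^(-1)||_F^2 = 0.1489^2 + (-0.0213)^2 + (-0.0426)^2 + 0.1489^2 = 0.0466
||T^(-1)||_F = sqrt(0.0466) = 0.2159

0.2159


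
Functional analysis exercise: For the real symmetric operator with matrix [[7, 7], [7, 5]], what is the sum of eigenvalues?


For a self-adjoint (symmetric) matrix, the eigenvalues are real.
The sum of eigenvalues equals the trace of the matrix.
trace = 7 + 5 = 12

12


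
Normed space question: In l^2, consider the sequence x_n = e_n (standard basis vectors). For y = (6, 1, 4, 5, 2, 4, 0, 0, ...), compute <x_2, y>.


x_2 = e_2 is the standard basis vector with 1 in position 2.
<x_2, y> = y_2 = 1
As n -> infinity, <x_n, y> -> 0, confirming weak convergence of (x_n) to 0.

1


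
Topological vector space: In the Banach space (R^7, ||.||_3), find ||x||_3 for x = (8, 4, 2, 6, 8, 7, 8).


The l^3 norm = (sum |x_i|^3)^(1/3)
Sum of 3th powers = 512 + 64 + 8 + 216 + 512 + 343 + 512 = 2167
||x||_3 = (2167)^(1/3) = 12.9406

12.9406


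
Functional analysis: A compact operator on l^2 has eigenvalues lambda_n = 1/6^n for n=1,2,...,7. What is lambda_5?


The eigenvalue formula gives lambda_5 = 1/6^5
= 1/7776
= 1.2860e-04

1.2860e-04


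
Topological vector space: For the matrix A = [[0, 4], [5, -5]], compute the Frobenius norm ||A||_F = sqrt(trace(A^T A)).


||A||_F^2 = sum a_ij^2
= 0^2 + 4^2 + 5^2 + (-5)^2
= 0 + 16 + 25 + 25 = 66
||A||_F = sqrt(66) = 8.1240

8.1240


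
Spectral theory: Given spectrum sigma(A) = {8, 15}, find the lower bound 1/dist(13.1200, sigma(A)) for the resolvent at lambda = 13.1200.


dist(13.1200, {8, 15}) = min(|13.1200 - 8|, |13.1200 - 15|)
= min(5.1200, 1.8800) = 1.8800
Resolvent bound = 1/1.8800 = 0.5319

0.5319


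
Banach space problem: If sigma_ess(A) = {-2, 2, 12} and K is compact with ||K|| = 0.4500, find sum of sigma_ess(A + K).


By Weyl's theorem, the essential spectrum is invariant under compact perturbations.
sigma_ess(A + K) = sigma_ess(A) = {-2, 2, 12}
Sum = -2 + 2 + 12 = 12

12


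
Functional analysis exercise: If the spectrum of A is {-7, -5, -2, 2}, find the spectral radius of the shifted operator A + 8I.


Spectrum of A + 8I = {1, 3, 6, 10}
Spectral radius = max |lambda| over the shifted spectrum
= max(1, 3, 6, 10) = 10

10


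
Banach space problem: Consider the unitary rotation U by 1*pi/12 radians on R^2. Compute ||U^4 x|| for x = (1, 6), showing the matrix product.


U is a rotation by theta = 1*pi/12
U^4 = rotation by 4*theta = 4*pi/12
cos(4*pi/12) = 0.5000, sin(4*pi/12) = 0.8660
U^4 x = (0.5000 * 1 - 0.8660 * 6, 0.8660 * 1 + 0.5000 * 6)
= (-4.6962, 3.8660)
||U^4 x|| = sqrt((-4.6962)^2 + 3.8660^2) = sqrt(37.0000) = 6.0828

6.0828


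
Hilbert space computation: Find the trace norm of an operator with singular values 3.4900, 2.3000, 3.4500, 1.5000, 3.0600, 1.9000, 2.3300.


The nuclear norm is the sum of all singular values.
||T||_1 = 3.4900 + 2.3000 + 3.4500 + 1.5000 + 3.0600 + 1.9000 + 2.3300
= 18.0300

18.0300


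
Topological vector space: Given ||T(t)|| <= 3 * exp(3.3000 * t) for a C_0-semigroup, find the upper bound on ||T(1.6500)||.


||T(1.6500)|| <= 3 * exp(3.3000 * 1.6500)
= 3 * exp(5.4450)
= 3 * 231.5973
= 694.7918

694.7918


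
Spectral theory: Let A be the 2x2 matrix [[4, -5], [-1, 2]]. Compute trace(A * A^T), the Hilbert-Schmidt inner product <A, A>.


trace(A * A^T) = sum of squares of all entries
= 4^2 + (-5)^2 + (-1)^2 + 2^2
= 16 + 25 + 1 + 4
= 46

46


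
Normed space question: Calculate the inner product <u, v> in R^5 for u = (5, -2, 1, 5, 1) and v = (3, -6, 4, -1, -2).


Computing the standard inner product <u, v> = sum u_i * v_i
= 5*3 + -2*-6 + 1*4 + 5*-1 + 1*-2
= 15 + 12 + 4 + -5 + -2
= 24

24


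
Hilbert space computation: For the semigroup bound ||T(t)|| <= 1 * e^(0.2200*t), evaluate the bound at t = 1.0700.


||T(1.0700)|| <= 1 * exp(0.2200 * 1.0700)
= 1 * exp(0.2354)
= 1 * 1.2654
= 1.2654

1.2654


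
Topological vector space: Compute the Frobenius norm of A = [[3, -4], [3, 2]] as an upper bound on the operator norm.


||A||_F^2 = sum a_ij^2
= 3^2 + (-4)^2 + 3^2 + 2^2
= 9 + 16 + 9 + 4 = 38
||A||_F = sqrt(38) = 6.1644

6.1644


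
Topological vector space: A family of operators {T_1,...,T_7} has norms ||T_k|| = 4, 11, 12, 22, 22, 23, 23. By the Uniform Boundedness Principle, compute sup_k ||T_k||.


By the Uniform Boundedness Principle, the supremum of norms is finite.
sup_k ||T_k|| = max(4, 11, 12, 22, 22, 23, 23) = 23

23


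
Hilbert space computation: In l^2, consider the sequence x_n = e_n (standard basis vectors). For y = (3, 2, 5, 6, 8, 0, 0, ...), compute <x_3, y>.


x_3 = e_3 is the standard basis vector with 1 in position 3.
<x_3, y> = y_3 = 5
As n -> infinity, <x_n, y> -> 0, confirming weak convergence of (x_n) to 0.

5


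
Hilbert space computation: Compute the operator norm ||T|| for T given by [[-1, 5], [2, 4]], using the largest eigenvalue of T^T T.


A^T A = [[5, 3], [3, 41]]
trace(A^T A) = 46, det(A^T A) = 196
discriminant = 46^2 - 4*196 = 1332
Largest eigenvalue of A^T A = (trace + sqrt(disc))/2 = 41.2483
||T|| = sqrt(41.2483) = 6.4225

6.4225


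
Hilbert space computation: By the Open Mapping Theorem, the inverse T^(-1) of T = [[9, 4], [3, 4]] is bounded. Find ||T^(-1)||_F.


det(T) = 9*4 - 4*3 = 24
T^(-1) = (1/24) * [[4, -4], [-3, 9]] = [[0.1667, -0.1667], [-0.1250, 0.3750]]
||T^(-1)||_F^2 = 0.1667^2 + (-0.1667)^2 + (-0.1250)^2 + 0.3750^2 = 0.2118
||T^(-1)||_F = sqrt(0.2118) = 0.4602

0.4602


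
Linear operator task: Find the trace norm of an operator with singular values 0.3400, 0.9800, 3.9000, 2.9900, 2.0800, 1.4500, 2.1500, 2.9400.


The nuclear norm is the sum of all singular values.
||T||_1 = 0.3400 + 0.9800 + 3.9000 + 2.9900 + 2.0800 + 1.4500 + 2.1500 + 2.9400
= 16.8300

16.8300


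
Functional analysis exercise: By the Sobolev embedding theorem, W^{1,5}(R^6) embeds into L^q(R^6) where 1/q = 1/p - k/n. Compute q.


Using the Sobolev embedding formula: 1/q = 1/p - k/n
1/q = 1/5 - 1/6 = 1/30
q = 1/(1/30) = 30

30.0000


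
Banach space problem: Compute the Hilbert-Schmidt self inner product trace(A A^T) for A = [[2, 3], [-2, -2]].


trace(A * A^T) = sum of squares of all entries
= 2^2 + 3^2 + (-2)^2 + (-2)^2
= 4 + 9 + 4 + 4
= 21

21


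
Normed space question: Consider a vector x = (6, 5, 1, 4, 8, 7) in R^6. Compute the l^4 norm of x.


The l^4 norm = (sum |x_i|^4)^(1/4)
Sum of 4th powers = 1296 + 625 + 1 + 256 + 4096 + 2401 = 8675
||x||_4 = (8675)^(1/4) = 9.6509

9.6509


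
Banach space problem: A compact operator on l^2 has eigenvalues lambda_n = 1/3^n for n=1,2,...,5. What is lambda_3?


The eigenvalue formula gives lambda_3 = 1/3^3
= 1/27
= 0.0370

0.0370


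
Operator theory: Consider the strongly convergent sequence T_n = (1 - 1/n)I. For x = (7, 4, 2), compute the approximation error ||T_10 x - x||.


T_10 x - x = (1 - 1/10)x - x = -x/10
||x|| = sqrt(69) = 8.3066
||T_10 x - x|| = ||x||/10 = 8.3066/10 = 0.8307

0.8307


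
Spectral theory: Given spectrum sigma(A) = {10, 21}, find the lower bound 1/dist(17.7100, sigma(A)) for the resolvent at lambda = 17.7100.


dist(17.7100, {10, 21}) = min(|17.7100 - 10|, |17.7100 - 21|)
= min(7.7100, 3.2900) = 3.2900
Resolvent bound = 1/3.2900 = 0.3040

0.3040


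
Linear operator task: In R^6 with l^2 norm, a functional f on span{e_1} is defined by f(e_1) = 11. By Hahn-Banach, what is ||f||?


The norm of f is given by ||f|| = sup_{||x||=1} |f(x)|.
On span{e_1}, ||e_1|| = 1, so ||f|| = |f(e_1)| / ||e_1||
= |11| / 1 = 11.0000

11.0000


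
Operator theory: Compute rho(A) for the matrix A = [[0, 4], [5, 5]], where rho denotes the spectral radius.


For a 2x2 matrix, eigenvalues satisfy lambda^2 - (trace)*lambda + det = 0
trace = 0 + 5 = 5
det = 0*5 - 4*5 = -20
discriminant = 5^2 - 4*(-20) = 105
spectral radius = max |eigenvalue| = 7.6235

7.6235


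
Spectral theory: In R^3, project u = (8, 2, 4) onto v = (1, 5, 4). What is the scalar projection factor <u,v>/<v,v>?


Computing <u,v> = 8*1 + 2*5 + 4*4 = 34
Computing <v,v> = 1^2 + 5^2 + 4^2 = 42
Projection coefficient = 34/42 = 0.8095

0.8095


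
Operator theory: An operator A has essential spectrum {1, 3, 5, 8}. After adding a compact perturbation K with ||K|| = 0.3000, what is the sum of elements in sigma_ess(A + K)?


By Weyl's theorem, the essential spectrum is invariant under compact perturbations.
sigma_ess(A + K) = sigma_ess(A) = {1, 3, 5, 8}
Sum = 1 + 3 + 5 + 8 = 17

17


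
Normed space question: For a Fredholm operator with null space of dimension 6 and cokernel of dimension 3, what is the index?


The Fredholm index is defined as ind(T) = dim(ker T) - dim(coker T)
= 6 - 3
= 3

3


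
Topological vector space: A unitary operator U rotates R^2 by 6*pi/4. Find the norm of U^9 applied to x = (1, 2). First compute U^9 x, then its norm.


U is a rotation by theta = 6*pi/4
U^9 = rotation by 9*theta = 54*pi/4 = 6*pi/4 (mod 2*pi)
cos(6*pi/4) = 0.0000, sin(6*pi/4) = -1.0000
U^9 x = (0.0000 * 1 - -1.0000 * 2, -1.0000 * 1 + 0.0000 * 2)
= (2.0000, -1.0000)
||U^9 x|| = sqrt(2.0000^2 + (-1.0000)^2) = sqrt(5.0000) = 2.2361

2.2361


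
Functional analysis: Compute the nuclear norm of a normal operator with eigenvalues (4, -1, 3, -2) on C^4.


For a normal operator, singular values equal |eigenvalues|.
Trace norm = sum |lambda_i| = 4 + 1 + 3 + 2
= 10

10


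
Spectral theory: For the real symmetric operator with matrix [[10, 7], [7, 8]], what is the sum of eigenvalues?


For a self-adjoint (symmetric) matrix, the eigenvalues are real.
The sum of eigenvalues equals the trace of the matrix.
trace = 10 + 8 = 18

18


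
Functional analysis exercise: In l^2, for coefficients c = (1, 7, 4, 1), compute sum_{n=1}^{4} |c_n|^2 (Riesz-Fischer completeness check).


sum |c_n|^2 = 1^2 + 7^2 + 4^2 + 1^2
= 1 + 49 + 16 + 1
= 67

67


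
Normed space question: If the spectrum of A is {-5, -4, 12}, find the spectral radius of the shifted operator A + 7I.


Spectrum of A + 7I = {2, 3, 19}
Spectral radius = max |lambda| over the shifted spectrum
= max(2, 3, 19) = 19

19


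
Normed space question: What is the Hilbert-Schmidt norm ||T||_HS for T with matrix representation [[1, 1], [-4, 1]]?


The Hilbert-Schmidt norm is sqrt(sum of squares of all entries).
Sum of squares = 1^2 + 1^2 + (-4)^2 + 1^2
= 1 + 1 + 16 + 1 = 19
||T||_HS = sqrt(19) = 4.3589

4.3589


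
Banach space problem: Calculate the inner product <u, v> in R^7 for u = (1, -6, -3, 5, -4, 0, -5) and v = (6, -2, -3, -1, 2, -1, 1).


Computing the standard inner product <u, v> = sum u_i * v_i
= 1*6 + -6*-2 + -3*-3 + 5*-1 + -4*2 + 0*-1 + -5*1
= 6 + 12 + 9 + -5 + -8 + 0 + -5
= 9

9


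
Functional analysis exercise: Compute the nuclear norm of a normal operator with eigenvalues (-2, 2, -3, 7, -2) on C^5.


For a normal operator, singular values equal |eigenvalues|.
Trace norm = sum |lambda_i| = 2 + 2 + 3 + 7 + 2
= 16

16


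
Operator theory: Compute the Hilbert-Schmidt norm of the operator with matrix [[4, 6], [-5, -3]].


The Hilbert-Schmidt norm is sqrt(sum of squares of all entries).
Sum of squares = 4^2 + 6^2 + (-5)^2 + (-3)^2
= 16 + 36 + 25 + 9 = 86
||T||_HS = sqrt(86) = 9.2736

9.2736


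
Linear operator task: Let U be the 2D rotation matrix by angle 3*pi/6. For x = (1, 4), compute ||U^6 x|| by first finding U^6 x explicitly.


U is a rotation by theta = 3*pi/6
U^6 = rotation by 6*theta = 18*pi/6 = 6*pi/6 (mod 2*pi)
cos(6*pi/6) = -1.0000, sin(6*pi/6) = 0.0000
U^6 x = (-1.0000 * 1 - 0.0000 * 4, 0.0000 * 1 + -1.0000 * 4)
= (-1.0000, -4.0000)
||U^6 x|| = sqrt((-1.0000)^2 + (-4.0000)^2) = sqrt(17.0000) = 4.1231

4.1231


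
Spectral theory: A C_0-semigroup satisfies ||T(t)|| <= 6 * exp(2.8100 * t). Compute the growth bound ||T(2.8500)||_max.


||T(2.8500)|| <= 6 * exp(2.8100 * 2.8500)
= 6 * exp(8.0085)
= 6 * 3006.4041
= 18038.4247

18038.4247


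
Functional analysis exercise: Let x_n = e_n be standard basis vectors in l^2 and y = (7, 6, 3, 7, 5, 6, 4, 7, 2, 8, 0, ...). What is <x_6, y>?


x_6 = e_6 is the standard basis vector with 1 in position 6.
<x_6, y> = y_6 = 6
As n -> infinity, <x_n, y> -> 0, confirming weak convergence of (x_n) to 0.

6


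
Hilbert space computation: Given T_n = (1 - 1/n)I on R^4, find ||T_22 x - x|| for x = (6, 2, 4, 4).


T_22 x - x = (1 - 1/22)x - x = -x/22
||x|| = sqrt(72) = 8.4853
||T_22 x - x|| = ||x||/22 = 8.4853/22 = 0.3857

0.3857


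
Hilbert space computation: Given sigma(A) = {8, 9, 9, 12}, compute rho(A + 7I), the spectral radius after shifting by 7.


Spectrum of A + 7I = {15, 16, 16, 19}
Spectral radius = max |lambda| over the shifted spectrum
= max(15, 16, 16, 19) = 19

19


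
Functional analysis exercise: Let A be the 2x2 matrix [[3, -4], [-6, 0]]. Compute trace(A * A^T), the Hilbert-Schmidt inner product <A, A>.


trace(A * A^T) = sum of squares of all entries
= 3^2 + (-4)^2 + (-6)^2 + 0^2
= 9 + 16 + 36 + 0
= 61

61


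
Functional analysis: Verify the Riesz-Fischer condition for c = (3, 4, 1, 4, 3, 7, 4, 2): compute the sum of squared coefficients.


sum |c_n|^2 = 3^2 + 4^2 + 1^2 + 4^2 + 3^2 + 7^2 + 4^2 + 2^2
= 9 + 16 + 1 + 16 + 9 + 49 + 16 + 4
= 120

120


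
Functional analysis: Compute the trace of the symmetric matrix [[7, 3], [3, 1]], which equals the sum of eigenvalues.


For a self-adjoint (symmetric) matrix, the eigenvalues are real.
The sum of eigenvalues equals the trace of the matrix.
trace = 7 + 1 = 8

8


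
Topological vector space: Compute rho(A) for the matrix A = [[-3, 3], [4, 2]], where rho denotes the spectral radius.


For a 2x2 matrix, eigenvalues satisfy lambda^2 - (trace)*lambda + det = 0
trace = -3 + 2 = -1
det = -3*2 - 3*4 = -18
discriminant = (-1)^2 - 4*(-18) = 73
spectral radius = max |eigenvalue| = 4.7720

4.7720


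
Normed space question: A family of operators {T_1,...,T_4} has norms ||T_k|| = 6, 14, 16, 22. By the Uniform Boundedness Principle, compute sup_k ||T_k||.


By the Uniform Boundedness Principle, the supremum of norms is finite.
sup_k ||T_k|| = max(6, 14, 16, 22) = 22

22


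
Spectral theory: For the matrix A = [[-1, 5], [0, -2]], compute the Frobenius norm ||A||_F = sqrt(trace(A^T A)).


||A||_F^2 = sum a_ij^2
= (-1)^2 + 5^2 + 0^2 + (-2)^2
= 1 + 25 + 0 + 4 = 30
||A||_F = sqrt(30) = 5.4772

5.4772


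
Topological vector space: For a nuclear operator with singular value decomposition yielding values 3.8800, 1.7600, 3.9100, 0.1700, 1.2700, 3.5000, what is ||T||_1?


The nuclear norm is the sum of all singular values.
||T||_1 = 3.8800 + 1.7600 + 3.9100 + 0.1700 + 1.2700 + 3.5000
= 14.4900

14.4900


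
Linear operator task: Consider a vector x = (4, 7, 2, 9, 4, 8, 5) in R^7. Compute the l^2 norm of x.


The l^2 norm = (sum |x_i|^2)^(1/2)
Sum of 2th powers = 16 + 49 + 4 + 81 + 16 + 64 + 25 = 255
||x||_2 = (255)^(1/2) = 15.9687

15.9687


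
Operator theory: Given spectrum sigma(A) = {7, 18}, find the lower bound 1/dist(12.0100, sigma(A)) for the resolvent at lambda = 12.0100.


dist(12.0100, {7, 18}) = min(|12.0100 - 7|, |12.0100 - 18|)
= min(5.0100, 5.9900) = 5.0100
Resolvent bound = 1/5.0100 = 0.1996

0.1996


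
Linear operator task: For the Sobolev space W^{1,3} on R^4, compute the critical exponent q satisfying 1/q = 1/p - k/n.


Using the Sobolev embedding formula: 1/q = 1/p - k/n
1/q = 1/3 - 1/4 = 1/12
q = 1/(1/12) = 12

12.0000


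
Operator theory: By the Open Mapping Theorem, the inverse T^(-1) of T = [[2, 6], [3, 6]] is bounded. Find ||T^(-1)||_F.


det(T) = 2*6 - 6*3 = -6
T^(-1) = (1/-6) * [[6, -6], [-3, 2]] = [[-1.0000, 1.0000], [0.5000, -0.3333]]
||T^(-1)||_F^2 = (-1.0000)^2 + 1.0000^2 + 0.5000^2 + (-0.3333)^2 = 2.3611
||T^(-1)||_F = sqrt(2.3611) = 1.5366

1.5366


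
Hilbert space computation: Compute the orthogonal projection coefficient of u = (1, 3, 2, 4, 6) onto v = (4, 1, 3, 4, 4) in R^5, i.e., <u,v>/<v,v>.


Computing <u,v> = 1*4 + 3*1 + 2*3 + 4*4 + 6*4 = 53
Computing <v,v> = 4^2 + 1^2 + 3^2 + 4^2 + 4^2 = 58
Projection coefficient = 53/58 = 0.9138

0.9138


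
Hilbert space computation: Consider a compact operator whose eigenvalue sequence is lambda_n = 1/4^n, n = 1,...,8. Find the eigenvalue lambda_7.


The eigenvalue formula gives lambda_7 = 1/4^7
= 1/16384
= 6.1035e-05

6.1035e-05


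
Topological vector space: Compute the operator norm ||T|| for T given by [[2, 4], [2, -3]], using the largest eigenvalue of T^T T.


A^T A = [[8, 2], [2, 25]]
trace(A^T A) = 33, det(A^T A) = 196
discriminant = 33^2 - 4*196 = 305
Largest eigenvalue of A^T A = (trace + sqrt(disc))/2 = 25.2321
||T|| = sqrt(25.2321) = 5.0232

5.0232


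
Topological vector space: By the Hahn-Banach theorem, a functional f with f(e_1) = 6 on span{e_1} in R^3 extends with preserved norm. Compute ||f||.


The norm of f is given by ||f|| = sup_{||x||=1} |f(x)|.
On span{e_1}, ||e_1|| = 1, so ||f|| = |f(e_1)| / ||e_1||
= |6| / 1 = 6.0000

6.0000
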